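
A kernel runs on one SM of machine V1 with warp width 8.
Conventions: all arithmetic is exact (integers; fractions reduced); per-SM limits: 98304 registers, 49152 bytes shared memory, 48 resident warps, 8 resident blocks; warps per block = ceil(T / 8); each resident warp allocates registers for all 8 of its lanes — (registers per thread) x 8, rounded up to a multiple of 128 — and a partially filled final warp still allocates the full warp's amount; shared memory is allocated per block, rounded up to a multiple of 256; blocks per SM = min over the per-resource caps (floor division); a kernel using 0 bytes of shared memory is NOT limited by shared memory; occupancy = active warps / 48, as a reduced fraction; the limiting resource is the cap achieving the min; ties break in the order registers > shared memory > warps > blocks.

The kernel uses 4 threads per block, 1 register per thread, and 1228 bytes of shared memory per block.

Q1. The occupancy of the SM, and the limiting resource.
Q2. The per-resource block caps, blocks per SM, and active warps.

Answer: occupancy 1/6, limited by blocks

registers: 768 blocks
shared memory: 38 blocks
warps: 48 blocks
blocks: 8 blocks

Answer: 8 blocks, 8 active warps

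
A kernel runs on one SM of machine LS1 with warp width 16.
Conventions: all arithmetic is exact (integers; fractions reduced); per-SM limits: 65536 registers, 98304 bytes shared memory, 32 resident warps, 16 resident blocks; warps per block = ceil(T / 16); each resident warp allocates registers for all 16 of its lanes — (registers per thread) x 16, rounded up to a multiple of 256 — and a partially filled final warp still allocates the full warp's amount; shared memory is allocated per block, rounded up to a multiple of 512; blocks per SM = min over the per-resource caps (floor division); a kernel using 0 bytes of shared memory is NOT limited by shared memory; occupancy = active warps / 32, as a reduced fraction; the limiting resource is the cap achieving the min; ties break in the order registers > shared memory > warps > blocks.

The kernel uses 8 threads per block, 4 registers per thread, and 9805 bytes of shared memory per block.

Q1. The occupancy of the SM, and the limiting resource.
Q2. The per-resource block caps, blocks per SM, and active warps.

Answer: occupancy 9/32, limited by shared memory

registers: 256 blocks
shared memory: 9 blocks
warps: 32 blocks
blocks: 16 blocks

Answer: 9 blocks, 9 active warps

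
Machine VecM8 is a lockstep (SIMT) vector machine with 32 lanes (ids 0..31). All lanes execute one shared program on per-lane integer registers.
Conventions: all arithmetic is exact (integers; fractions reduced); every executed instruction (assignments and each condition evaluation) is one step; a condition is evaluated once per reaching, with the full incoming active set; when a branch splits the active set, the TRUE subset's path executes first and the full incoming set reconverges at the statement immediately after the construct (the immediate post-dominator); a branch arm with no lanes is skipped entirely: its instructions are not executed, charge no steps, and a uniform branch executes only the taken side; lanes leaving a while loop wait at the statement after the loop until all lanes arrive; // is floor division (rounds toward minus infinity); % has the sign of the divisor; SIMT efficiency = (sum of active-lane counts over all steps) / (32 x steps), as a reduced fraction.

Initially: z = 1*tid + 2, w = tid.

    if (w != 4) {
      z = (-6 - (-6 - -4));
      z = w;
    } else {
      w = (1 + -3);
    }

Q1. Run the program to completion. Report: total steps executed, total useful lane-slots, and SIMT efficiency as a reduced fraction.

Answer: 4 steps, 95 useful, 95/128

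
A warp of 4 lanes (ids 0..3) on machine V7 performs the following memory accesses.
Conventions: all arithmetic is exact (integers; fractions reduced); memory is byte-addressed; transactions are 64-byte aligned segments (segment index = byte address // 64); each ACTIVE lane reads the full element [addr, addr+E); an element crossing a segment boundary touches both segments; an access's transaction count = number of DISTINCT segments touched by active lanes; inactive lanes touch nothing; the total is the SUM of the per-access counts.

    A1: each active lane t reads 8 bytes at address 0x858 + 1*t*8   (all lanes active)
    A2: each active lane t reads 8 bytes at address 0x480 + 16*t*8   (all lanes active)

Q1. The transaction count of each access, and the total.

A1: 1 transaction
A2: 4 transactions

Answer: 1,4; total 5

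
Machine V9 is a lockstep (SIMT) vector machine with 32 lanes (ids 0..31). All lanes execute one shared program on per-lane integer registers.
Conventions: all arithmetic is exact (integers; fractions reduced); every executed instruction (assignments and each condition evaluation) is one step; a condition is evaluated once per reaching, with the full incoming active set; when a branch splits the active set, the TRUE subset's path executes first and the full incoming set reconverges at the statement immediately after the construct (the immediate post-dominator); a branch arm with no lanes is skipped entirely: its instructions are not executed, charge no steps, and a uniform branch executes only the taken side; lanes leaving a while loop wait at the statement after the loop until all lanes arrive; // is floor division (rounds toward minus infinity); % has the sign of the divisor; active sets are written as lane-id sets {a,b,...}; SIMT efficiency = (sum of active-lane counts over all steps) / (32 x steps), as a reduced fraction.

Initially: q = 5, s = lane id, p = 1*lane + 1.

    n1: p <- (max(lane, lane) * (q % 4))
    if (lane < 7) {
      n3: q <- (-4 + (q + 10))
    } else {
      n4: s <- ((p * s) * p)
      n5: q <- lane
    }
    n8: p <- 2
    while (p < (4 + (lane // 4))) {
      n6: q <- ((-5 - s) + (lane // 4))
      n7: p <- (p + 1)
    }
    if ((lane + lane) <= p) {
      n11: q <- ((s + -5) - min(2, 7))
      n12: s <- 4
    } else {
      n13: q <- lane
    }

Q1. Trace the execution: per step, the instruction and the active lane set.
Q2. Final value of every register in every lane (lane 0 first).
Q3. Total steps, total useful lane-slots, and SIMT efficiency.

step 0: p <- (max(lane, lane) * (q % 4)) {0,1,2,3,4,5,6,7,8,9,10,11,12,13,14,15,16,17,18,19,20,21,22,23,24,25,26,27,28,29,30,31}
step 1: eval (lane < 7)              {0,1,2,3,4,5,6,7,8,9,10,11,12,13,14,15,16,17,18,19,20,21,22,23,24,25,26,27,28,29,30,31}
step 2: q <- (-4 + (q + 10))         {0,1,2,3,4,5,6}
step 3: s <- ((p * s) * p)           {7,8,9,10,11,12,13,14,15,16,17,18,19,20,21,22,23,24,25,26,27,28,29,30,31}
step 4: q <- lane                    {7,8,9,10,11,12,13,14,15,16,17,18,19,20,21,22,23,24,25,26,27,28,29,30,31}
step 5: p <- 2                       {0,1,2,3,4,5,6,7,8,9,10,11,12,13,14,15,16,17,18,19,20,21,22,23,24,25,26,27,28,29,30,31}
step 6: eval (p < (4 + (lane // 4))) {0,1,2,3,4,5,6,7,8,9,10,11,12,13,14,15,16,17,18,19,20,21,22,23,24,25,26,27,28,29,30,31}
step 7: q <- ((-5 - s) + (lane // 4)) {0,1,2,3,4,5,6,7,8,9,10,11,12,13,14,15,16,17,18,19,20,21,22,23,24,25,26,27,28,29,30,31}
step 8: p <- (p + 1)                 {0,1,2,3,4,5,6,7,8,9,10,11,12,13,14,15,16,17,18,19,20,21,22,23,24,25,26,27,28,29,30,31}
step 9: eval (p < (4 + (lane // 4))) {0,1,2,3,4,5,6,7,8,9,10,11,12,13,14,15,16,17,18,19,20,21,22,23,24,25,26,27,28,29,30,31}
step 10: q <- ((-5 - s) + (lane // 4)) {0,1,2,3,4,5,6,7,8,9,10,11,12,13,14,15,16,17,18,19,20,21,22,23,24,25,26,27,28,29,30,31}
step 11: p <- (p + 1)                 {0,1,2,3,4,5,6,7,8,9,10,11,12,13,14,15,16,17,18,19,20,21,22,23,24,25,26,27,28,29,30,31}
step 12: eval (p < (4 + (lane // 4))) {0,1,2,3,4,5,6,7,8,9,10,11,12,13,14,15,16,17,18,19,20,21,22,23,24,25,26,27,28,29,30,31}
step 13: q <- ((-5 - s) + (lane // 4)) {4,5,6,7,8,9,10,11,12,13,14,15,16,17,18,19,20,21,22,23,24,25,26,27,28,29,30,31}
step 14: p <- (p + 1)                 {4,5,6,7,8,9,10,11,12,13,14,15,16,17,18,19,20,21,22,23,24,25,26,27,28,29,30,31}
step 15: eval (p < (4 + (lane // 4))) {4,5,6,7,8,9,10,11,12,13,14,15,16,17,18,19,20,21,22,23,24,25,26,27,28,29,30,31}
step 16: q <- ((-5 - s) + (lane // 4)) {8,9,10,11,12,13,14,15,16,17,18,19,20,21,22,23,24,25,26,27,28,29,30,31}
step 17: p <- (p + 1)                 {8,9,10,11,12,13,14,15,16,17,18,19,20,21,22,23,24,25,26,27,28,29,30,31}
step 18: eval (p < (4 + (lane // 4))) {8,9,10,11,12,13,14,15,16,17,18,19,20,21,22,23,24,25,26,27,28,29,30,31}
step 19: q <- ((-5 - s) + (lane // 4)) {12,13,14,15,16,17,18,19,20,21,22,23,24,25,26,27,28,29,30,31}
step 20: p <- (p + 1)                 {12,13,14,15,16,17,18,19,20,21,22,23,24,25,26,27,28,29,30,31}
step 21: eval (p < (4 + (lane // 4))) {12,13,14,15,16,17,18,19,20,21,22,23,24,25,26,27,28,29,30,31}
step 22: q <- ((-5 - s) + (lane // 4)) {16,17,18,19,20,21,22,23,24,25,26,27,28,29,30,31}
step 23: p <- (p + 1)                 {16,17,18,19,20,21,22,23,24,25,26,27,28,29,30,31}
step 24: eval (p < (4 + (lane // 4))) {16,17,18,19,20,21,22,23,24,25,26,27,28,29,30,31}
step 25: q <- ((-5 - s) + (lane // 4)) {20,21,22,23,24,25,26,27,28,29,30,31}
step 26: p <- (p + 1)                 {20,21,22,23,24,25,26,27,28,29,30,31}
step 27: eval (p < (4 + (lane // 4))) {20,21,22,23,24,25,26,27,28,29,30,31}
step 28: q <- ((-5 - s) + (lane // 4)) {24,25,26,27,28,29,30,31}
step 29: p <- (p + 1)                 {24,25,26,27,28,29,30,31}
step 30: eval (p < (4 + (lane // 4))) {24,25,26,27,28,29,30,31}
step 31: q <- ((-5 - s) + (lane // 4)) {28,29,30,31}
step 32: p <- (p + 1)                 {28,29,30,31}
step 33: eval (p < (4 + (lane // 4))) {28,29,30,31}
step 34: eval ((lane + lane) <= p)    {0,1,2,3,4,5,6,7,8,9,10,11,12,13,14,15,16,17,18,19,20,21,22,23,24,25,26,27,28,29,30,31}
step 35: q <- ((s + -5) - min(2, 7))  {0,1,2}
step 36: s <- 4                       {0,1,2}
step 37: q <- lane                    {3,4,5,6,7,8,9,10,11,12,13,14,15,16,17,18,19,20,21,22,23,24,25,26,27,28,29,30,31}

Answer: 38 steps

q: -7,-6,-5,3,4,5,6,7,8,9,10,11,12,13,14,15,16,17,18,19,20,21,22,23,24,25,26,27,28,29,30,31
s: 4,4,4,3,4,5,6,343,512,729,1000,1331,1728,2197,2744,3375,4096,4913,5832,6859,8000,9261,10648,12167,13824,15625,17576,19683,21952,24389,27000,29791
p: 4,4,4,4,5,5,5,5,6,6,6,6,7,7,7,7,8,8,8,8,9,9,9,9,10,10,10,10,11,11,11,11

steps = 38; useful = 780; efficiency = 780/1216 = 195/304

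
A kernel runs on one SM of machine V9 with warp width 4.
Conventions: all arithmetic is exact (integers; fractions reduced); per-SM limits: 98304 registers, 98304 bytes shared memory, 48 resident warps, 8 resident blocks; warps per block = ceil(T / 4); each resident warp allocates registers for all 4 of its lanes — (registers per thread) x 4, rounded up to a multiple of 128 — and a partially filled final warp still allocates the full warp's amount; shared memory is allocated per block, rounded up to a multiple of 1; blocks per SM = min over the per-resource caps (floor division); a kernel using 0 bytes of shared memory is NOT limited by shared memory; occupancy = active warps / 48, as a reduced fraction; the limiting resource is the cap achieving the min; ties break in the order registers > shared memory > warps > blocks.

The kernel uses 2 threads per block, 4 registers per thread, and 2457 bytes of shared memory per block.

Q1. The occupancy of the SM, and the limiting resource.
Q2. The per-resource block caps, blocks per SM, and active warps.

Answer: occupancy 1/6, limited by blocks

registers: 768 blocks
shared memory: 40 blocks
warps: 48 blocks
blocks: 8 blocks

Answer: 8 blocks, 8 active warps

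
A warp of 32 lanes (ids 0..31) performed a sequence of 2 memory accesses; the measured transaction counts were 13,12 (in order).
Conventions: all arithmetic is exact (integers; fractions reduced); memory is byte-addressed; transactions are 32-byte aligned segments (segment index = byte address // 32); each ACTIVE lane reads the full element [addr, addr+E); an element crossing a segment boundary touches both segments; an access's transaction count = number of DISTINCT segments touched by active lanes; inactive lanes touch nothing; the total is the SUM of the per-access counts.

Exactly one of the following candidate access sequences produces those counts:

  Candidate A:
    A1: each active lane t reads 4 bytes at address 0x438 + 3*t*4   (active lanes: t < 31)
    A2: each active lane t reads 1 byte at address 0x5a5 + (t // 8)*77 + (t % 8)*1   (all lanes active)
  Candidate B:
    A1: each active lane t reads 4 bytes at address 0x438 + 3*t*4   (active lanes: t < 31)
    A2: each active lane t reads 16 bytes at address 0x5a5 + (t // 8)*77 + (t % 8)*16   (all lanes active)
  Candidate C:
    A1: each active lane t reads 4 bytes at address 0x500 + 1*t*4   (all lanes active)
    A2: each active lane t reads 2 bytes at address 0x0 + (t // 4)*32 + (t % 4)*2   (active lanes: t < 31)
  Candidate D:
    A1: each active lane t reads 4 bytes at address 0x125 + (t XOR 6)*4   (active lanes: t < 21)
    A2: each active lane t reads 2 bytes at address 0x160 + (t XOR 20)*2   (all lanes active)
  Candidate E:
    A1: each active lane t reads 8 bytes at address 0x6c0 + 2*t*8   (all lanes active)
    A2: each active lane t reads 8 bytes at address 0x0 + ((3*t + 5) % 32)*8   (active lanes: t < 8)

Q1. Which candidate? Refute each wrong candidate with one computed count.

A: A2 gives 5 transactions, not 12
C: A1 gives 4 transactions, not 13
D: A1 gives 4 transactions, not 13
E: A1 gives 16 transactions, not 13
B: all counts match (13,12)

Answer: B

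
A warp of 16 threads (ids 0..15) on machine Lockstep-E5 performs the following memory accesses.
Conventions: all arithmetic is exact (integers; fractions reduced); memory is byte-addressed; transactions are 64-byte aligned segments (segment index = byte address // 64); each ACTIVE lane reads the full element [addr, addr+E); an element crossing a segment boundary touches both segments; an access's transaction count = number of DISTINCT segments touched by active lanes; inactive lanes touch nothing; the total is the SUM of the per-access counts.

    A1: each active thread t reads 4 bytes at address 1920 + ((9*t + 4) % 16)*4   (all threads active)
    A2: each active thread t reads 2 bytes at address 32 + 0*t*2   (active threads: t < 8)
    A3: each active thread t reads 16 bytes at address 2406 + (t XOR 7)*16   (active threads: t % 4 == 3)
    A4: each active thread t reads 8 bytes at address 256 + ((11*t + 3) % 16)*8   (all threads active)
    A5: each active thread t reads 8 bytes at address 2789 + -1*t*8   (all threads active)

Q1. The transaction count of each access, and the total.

A1: 1 transaction
A2: 1 transaction
A3: 4 transactions
A4: 2 transactions
A5: 3 transactions

Answer: 1,1,4,2,3; total 11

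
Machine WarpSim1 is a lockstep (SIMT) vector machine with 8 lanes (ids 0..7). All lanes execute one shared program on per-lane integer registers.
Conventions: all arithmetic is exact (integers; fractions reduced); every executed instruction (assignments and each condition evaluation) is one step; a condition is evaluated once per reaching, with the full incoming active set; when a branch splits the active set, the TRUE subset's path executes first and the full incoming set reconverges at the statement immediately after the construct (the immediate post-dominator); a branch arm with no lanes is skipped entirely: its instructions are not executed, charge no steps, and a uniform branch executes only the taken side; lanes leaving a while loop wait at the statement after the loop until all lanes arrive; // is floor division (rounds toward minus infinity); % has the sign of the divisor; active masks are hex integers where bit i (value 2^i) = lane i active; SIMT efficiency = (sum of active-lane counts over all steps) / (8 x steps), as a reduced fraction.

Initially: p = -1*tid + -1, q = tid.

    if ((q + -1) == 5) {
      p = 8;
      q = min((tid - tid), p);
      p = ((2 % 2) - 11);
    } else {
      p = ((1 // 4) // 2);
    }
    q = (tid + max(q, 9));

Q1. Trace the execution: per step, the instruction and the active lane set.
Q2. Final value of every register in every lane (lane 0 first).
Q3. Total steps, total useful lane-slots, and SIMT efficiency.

step 0: eval ((q + -1) == 5)         0xff
step 1: p <- 8                       0x40
step 2: q <- min((tid - tid), p)     0x40
step 3: p <- ((2 % 2) - 11)          0x40
step 4: p <- ((1 // 4) // 2)         0xbf
step 5: q <- (tid + max(q, 9))       0xff

Answer: 6 steps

p: 0,0,0,0,0,0,-11,0
q: 9,10,11,12,13,14,15,16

steps = 6; useful = 26; efficiency = 26/48 = 13/24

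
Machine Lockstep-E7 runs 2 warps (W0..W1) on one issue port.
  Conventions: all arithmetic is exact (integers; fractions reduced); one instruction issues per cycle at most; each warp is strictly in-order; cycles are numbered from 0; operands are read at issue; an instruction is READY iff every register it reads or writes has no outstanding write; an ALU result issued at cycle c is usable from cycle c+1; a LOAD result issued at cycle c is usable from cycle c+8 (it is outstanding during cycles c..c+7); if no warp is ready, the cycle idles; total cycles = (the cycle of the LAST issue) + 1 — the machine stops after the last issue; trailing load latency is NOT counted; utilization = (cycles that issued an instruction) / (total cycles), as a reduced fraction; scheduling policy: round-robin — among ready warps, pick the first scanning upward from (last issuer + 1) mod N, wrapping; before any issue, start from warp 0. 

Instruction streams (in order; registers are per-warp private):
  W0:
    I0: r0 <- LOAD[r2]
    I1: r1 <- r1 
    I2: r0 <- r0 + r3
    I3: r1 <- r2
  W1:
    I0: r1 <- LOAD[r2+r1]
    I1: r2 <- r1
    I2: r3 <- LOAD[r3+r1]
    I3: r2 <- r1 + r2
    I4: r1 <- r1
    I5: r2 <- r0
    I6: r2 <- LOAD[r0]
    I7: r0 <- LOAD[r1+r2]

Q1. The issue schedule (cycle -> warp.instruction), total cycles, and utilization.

cycle 0: W0.I0
cycle 1: W1.I0
cycle 2: W0.I1
cycle 3: idle
cycle 4: idle
cycle 5: idle
cycle 6: idle
cycle 7: idle
cycle 8: W0.I2
cycle 9: W1.I1
cycle 10: W0.I3
cycle 11: W1.I2
cycle 12: W1.I3
cycle 13: W1.I4
cycle 14: W1.I5
cycle 15: W1.I6
cycle 16: idle
cycle 17: idle
cycle 18: idle
cycle 19: idle
cycle 20: idle
cycle 21: idle
cycle 22: idle
cycle 23: W1.I7

Answer: 24 cycles, utilization 1/2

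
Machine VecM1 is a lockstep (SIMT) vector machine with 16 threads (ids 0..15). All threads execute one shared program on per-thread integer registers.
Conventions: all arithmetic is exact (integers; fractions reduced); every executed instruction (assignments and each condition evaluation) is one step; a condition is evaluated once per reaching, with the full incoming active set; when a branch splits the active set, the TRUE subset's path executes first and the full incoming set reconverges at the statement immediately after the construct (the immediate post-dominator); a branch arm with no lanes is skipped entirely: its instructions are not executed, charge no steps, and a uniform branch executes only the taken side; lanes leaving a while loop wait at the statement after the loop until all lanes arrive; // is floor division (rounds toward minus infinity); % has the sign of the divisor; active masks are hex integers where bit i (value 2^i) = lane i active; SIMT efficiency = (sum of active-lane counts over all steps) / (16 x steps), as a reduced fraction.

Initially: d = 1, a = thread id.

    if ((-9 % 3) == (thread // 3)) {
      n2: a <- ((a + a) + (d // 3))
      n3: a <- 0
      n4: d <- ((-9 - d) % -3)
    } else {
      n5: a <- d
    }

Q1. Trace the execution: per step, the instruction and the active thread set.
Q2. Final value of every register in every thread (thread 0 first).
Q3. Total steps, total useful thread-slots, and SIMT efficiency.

step 0: eval ((-9 % 3) == (thread // 3)) 0xffff
step 1: a <- ((a + a) + (d // 3))    0x0007
step 2: a <- 0                       0x0007
step 3: d <- ((-9 - d) % -3)         0x0007
step 4: a <- d                       0xfff8

Answer: 5 steps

d: -1,-1,-1,1,1,1,1,1,1,1,1,1,1,1,1,1
a: 0,0,0,1,1,1,1,1,1,1,1,1,1,1,1,1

steps = 5; useful = 38; efficiency = 38/80 = 19/40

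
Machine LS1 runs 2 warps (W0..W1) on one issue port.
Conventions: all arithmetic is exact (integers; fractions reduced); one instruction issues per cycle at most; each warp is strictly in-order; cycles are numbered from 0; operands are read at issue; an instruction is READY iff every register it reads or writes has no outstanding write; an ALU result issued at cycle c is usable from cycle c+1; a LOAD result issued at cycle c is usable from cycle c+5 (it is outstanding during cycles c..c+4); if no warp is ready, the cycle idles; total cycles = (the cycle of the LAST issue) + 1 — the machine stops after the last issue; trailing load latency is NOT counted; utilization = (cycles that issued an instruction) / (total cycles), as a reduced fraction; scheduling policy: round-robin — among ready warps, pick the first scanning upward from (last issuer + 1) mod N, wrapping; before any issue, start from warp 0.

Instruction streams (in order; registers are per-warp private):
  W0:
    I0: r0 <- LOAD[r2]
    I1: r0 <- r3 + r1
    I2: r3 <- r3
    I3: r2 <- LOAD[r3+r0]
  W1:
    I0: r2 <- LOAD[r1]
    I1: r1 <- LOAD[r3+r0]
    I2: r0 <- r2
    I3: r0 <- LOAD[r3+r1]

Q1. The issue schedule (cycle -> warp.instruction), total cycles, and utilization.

cycle 0: W0.I0
cycle 1: W1.I0
cycle 2: W1.I1
cycle 3: idle
cycle 4: idle
cycle 5: W0.I1
cycle 6: W1.I2
cycle 7: W0.I2
cycle 8: W1.I3
cycle 9: W0.I3

Answer: 10 cycles, utilization 4/5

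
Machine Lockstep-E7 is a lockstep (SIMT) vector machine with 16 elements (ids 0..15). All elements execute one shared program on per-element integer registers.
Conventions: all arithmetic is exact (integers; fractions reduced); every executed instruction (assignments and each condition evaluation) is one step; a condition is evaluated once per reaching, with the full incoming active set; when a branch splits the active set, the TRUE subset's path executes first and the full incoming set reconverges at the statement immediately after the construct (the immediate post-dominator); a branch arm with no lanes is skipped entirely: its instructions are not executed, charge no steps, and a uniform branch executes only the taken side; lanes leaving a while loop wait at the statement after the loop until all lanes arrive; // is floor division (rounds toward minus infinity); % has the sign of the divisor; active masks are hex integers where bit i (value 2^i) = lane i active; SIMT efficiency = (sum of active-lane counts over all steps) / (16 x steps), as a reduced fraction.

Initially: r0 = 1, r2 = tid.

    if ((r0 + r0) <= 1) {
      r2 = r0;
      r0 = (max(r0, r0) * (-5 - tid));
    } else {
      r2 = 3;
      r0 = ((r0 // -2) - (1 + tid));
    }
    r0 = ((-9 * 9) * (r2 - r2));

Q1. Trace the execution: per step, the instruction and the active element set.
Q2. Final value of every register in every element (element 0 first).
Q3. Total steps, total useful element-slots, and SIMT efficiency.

step 0: eval ((r0 + r0) <= 1)        0xffff
step 1: r2 <- 3                      0xffff
step 2: r0 <- ((r0 // -2) - (1 + tid)) 0xffff
step 3: r0 <- ((-9 * 9) * (r2 - r2)) 0xffff

Answer: 4 steps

r0: 0,0,0,0,0,0,0,0,0,0,0,0,0,0,0,0
r2: 3,3,3,3,3,3,3,3,3,3,3,3,3,3,3,3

steps = 4; useful = 64; efficiency = 64/64 = 1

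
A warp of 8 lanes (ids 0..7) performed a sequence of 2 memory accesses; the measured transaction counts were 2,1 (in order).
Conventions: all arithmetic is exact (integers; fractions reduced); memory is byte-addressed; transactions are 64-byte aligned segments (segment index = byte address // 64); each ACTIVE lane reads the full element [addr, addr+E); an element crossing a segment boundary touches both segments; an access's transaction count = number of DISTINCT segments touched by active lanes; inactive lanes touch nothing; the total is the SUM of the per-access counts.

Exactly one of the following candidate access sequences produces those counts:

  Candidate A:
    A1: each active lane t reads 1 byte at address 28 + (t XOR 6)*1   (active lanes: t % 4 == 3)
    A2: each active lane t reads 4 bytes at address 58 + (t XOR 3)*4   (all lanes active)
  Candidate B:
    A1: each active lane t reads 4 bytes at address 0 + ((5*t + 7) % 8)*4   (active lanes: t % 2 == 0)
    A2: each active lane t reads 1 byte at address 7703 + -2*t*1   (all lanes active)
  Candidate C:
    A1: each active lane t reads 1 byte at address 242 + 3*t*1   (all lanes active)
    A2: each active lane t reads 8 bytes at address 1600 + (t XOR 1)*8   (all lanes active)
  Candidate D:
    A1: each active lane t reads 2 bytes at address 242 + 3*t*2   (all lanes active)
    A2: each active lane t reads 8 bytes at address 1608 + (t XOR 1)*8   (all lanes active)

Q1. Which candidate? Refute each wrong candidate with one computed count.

A: A1 gives 1 transaction, not 2
B: A1 gives 1 transaction, not 2
D: A2 gives 2 transactions, not 1
C: all counts match (2,1)

Answer: C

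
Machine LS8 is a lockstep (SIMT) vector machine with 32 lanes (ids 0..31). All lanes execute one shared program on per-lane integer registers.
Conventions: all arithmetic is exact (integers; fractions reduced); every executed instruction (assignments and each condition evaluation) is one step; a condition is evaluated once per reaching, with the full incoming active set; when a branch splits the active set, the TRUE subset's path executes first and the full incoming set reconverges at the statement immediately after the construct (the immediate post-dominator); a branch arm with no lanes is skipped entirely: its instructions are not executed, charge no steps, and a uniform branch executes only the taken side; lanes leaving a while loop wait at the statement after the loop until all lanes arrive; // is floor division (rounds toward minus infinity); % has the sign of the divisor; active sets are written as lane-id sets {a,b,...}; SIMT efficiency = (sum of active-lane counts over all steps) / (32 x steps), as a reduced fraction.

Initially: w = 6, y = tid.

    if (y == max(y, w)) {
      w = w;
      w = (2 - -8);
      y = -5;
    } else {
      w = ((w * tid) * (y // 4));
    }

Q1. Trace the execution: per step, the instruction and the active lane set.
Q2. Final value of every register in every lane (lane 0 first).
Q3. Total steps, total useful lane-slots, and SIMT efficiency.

step 0: eval (y == max(y, w))        {0,1,2,3,4,5,6,7,8,9,10,11,12,13,14,15,16,17,18,19,20,21,22,23,24,25,26,27,28,29,30,31}
step 1: w <- w                       {6,7,8,9,10,11,12,13,14,15,16,17,18,19,20,21,22,23,24,25,26,27,28,29,30,31}
step 2: w <- (2 - -8)                {6,7,8,9,10,11,12,13,14,15,16,17,18,19,20,21,22,23,24,25,26,27,28,29,30,31}
step 3: y <- -5                      {6,7,8,9,10,11,12,13,14,15,16,17,18,19,20,21,22,23,24,25,26,27,28,29,30,31}
step 4: w <- ((w * tid) * (y // 4))  {0,1,2,3,4,5}

Answer: 5 steps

w: 0,0,0,0,24,30,10,10,10,10,10,10,10,10,10,10,10,10,10,10,10,10,10,10,10,10,10,10,10,10,10,10
y: 0,1,2,3,4,5,-5,-5,-5,-5,-5,-5,-5,-5,-5,-5,-5,-5,-5,-5,-5,-5,-5,-5,-5,-5,-5,-5,-5,-5,-5,-5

steps = 5; useful = 116; efficiency = 116/160 = 29/40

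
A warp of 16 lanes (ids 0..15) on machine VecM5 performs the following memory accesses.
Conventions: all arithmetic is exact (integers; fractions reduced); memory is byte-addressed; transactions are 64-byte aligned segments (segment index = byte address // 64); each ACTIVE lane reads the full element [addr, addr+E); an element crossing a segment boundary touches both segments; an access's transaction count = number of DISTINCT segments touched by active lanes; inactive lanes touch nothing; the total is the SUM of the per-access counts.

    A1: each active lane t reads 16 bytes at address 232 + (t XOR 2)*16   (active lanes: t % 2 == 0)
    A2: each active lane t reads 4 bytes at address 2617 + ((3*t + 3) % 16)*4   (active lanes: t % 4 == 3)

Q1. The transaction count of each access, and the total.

A1: 5 transactions
A2: 2 transactions

Answer: 5,2; total 7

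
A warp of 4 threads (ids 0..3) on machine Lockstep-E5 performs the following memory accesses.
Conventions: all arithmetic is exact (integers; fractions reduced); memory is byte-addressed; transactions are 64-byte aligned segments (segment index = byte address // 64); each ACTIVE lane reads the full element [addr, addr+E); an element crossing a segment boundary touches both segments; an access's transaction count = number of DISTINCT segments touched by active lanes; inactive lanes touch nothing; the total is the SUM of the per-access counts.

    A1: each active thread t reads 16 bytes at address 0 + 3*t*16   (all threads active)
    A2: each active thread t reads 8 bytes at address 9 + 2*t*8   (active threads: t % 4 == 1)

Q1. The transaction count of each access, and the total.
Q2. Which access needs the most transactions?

A1: 3 transactions
A2: 1 transaction

Answer: 3,1; total 4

Answer: A1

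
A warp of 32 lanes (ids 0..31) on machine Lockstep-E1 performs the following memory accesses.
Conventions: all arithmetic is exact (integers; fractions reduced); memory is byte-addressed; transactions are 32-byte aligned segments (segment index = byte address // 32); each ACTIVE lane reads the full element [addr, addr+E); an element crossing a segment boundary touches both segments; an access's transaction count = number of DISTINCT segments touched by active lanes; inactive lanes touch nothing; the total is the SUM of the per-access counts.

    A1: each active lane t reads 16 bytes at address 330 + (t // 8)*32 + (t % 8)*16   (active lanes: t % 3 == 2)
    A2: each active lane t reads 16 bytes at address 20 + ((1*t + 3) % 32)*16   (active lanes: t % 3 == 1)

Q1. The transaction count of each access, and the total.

A1: 6 transactions
A2: 16 transactions

Answer: 6,16; total 22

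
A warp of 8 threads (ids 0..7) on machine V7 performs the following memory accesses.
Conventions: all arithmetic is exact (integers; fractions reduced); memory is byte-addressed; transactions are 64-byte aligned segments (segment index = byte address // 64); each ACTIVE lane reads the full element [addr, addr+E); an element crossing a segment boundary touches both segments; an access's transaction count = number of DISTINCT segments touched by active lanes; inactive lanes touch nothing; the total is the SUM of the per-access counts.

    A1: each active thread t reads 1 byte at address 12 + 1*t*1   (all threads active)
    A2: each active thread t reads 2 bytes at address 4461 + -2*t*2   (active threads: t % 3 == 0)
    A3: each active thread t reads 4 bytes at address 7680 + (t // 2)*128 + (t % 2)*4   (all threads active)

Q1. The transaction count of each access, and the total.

A1: 1 transaction
A2: 1 transaction
A3: 4 transactions

Answer: 1,1,4; total 6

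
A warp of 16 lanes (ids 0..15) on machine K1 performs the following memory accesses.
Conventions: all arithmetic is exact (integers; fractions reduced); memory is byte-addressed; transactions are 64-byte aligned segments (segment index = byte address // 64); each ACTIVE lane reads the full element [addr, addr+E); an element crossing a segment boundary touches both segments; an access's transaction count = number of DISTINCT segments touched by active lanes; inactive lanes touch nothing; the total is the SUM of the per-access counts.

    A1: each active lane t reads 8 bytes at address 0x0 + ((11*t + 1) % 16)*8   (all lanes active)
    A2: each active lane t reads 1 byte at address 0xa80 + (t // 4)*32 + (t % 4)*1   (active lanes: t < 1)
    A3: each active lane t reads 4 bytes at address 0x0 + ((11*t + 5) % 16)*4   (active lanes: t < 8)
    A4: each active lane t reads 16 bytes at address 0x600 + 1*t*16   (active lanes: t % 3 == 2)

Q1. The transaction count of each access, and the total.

A1: 2 transactions
A2: 1 transaction
A3: 1 transaction
A4: 4 transactions

Answer: 2,1,1,4; total 8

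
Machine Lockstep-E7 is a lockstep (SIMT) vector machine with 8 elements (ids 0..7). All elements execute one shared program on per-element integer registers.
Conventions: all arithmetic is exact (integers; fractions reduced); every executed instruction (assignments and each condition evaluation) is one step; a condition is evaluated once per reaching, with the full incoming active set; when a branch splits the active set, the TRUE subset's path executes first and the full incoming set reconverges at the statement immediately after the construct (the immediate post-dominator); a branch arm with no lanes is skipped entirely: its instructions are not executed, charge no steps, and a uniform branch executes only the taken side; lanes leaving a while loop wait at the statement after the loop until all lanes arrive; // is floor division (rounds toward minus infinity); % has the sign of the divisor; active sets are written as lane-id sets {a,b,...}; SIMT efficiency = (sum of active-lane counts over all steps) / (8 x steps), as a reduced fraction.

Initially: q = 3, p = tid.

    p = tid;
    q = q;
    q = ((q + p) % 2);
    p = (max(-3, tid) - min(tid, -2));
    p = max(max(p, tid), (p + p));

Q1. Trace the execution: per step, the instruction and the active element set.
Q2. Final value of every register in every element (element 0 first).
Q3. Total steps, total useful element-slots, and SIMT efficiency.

step 0: p <- tid                     {0,1,2,3,4,5,6,7}
step 1: q <- q                       {0,1,2,3,4,5,6,7}
step 2: q <- ((q + p) % 2)           {0,1,2,3,4,5,6,7}
step 3: p <- (max(-3, tid) - min(tid, -2)) {0,1,2,3,4,5,6,7}
step 4: p <- max(max(p, tid), (p + p)) {0,1,2,3,4,5,6,7}

Answer: 5 steps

q: 1,0,1,0,1,0,1,0
p: 4,6,8,10,12,14,16,18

steps = 5; useful = 40; efficiency = 40/40 = 1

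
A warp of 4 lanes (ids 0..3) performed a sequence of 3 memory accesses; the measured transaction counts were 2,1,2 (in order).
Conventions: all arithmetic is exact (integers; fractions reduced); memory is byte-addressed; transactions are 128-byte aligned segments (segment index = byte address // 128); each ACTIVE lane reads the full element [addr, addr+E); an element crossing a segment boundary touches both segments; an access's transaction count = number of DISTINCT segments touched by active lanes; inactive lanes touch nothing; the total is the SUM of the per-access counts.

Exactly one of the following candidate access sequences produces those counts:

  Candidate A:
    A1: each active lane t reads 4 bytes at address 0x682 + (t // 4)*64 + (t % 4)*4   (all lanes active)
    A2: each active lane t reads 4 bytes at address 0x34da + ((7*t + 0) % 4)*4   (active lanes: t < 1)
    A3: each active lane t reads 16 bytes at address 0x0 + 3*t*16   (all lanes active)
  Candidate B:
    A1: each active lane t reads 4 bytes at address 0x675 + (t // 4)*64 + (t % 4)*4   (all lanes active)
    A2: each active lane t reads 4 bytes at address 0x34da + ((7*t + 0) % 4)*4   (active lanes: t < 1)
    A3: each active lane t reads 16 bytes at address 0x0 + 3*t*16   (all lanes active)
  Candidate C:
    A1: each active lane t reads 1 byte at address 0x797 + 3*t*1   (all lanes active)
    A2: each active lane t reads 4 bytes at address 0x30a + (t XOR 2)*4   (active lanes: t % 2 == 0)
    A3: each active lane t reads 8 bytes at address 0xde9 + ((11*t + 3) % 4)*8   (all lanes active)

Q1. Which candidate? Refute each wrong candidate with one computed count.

A: A1 gives 1 transaction, not 2
C: A1 gives 1 transaction, not 2
B: all counts match (2,1,2)

Answer: B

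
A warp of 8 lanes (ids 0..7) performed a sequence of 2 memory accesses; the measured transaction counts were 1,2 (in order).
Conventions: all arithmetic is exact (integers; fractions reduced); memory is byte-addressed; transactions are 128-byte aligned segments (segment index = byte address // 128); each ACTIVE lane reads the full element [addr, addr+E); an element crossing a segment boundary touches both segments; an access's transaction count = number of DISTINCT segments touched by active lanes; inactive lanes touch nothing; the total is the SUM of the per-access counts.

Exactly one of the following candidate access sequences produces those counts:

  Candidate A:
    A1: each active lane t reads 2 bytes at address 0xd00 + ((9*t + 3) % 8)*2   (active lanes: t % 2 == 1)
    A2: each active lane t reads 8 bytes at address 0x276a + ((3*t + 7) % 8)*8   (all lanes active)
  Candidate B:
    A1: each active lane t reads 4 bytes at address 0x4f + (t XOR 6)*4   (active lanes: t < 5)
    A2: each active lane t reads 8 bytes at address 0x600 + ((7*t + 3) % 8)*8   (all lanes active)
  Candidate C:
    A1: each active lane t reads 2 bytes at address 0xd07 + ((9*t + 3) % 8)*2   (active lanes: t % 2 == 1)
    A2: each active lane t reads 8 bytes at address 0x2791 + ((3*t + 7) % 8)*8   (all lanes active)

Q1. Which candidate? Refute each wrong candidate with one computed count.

B: A2 gives 1 transaction, not 2
C: A2 gives 1 transaction, not 2
A: all counts match (1,2)

Answer: A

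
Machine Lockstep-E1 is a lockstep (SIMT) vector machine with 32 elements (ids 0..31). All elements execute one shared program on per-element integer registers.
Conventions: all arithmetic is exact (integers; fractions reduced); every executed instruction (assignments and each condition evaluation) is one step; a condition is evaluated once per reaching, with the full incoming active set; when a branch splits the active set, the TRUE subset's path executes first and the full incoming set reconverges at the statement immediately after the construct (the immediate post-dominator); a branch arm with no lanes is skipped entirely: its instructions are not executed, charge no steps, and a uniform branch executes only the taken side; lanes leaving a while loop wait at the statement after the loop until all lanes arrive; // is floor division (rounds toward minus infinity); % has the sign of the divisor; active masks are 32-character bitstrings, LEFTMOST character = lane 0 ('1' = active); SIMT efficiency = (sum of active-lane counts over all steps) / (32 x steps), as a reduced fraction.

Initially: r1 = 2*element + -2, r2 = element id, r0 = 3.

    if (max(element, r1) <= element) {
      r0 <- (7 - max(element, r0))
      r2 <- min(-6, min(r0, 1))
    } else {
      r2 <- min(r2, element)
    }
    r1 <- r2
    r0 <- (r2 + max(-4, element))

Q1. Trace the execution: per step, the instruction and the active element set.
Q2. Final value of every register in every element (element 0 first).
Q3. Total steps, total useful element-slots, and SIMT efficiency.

step 0: eval (max(element, r1) <= element) 11111111111111111111111111111111
step 1: r0 <- (7 - max(element, r0)) 11100000000000000000000000000000
step 2: r2 <- min(-6, min(r0, 1))    11100000000000000000000000000000
step 3: r2 <- min(r2, element)       00011111111111111111111111111111
step 4: r1 <- r2                     11111111111111111111111111111111
step 5: r0 <- (r2 + max(-4, element)) 11111111111111111111111111111111

Answer: 6 steps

r1: -6,-6,-6,3,4,5,6,7,8,9,10,11,12,13,14,15,16,17,18,19,20,21,22,23,24,25,26,27,28,29,30,31
r2: -6,-6,-6,3,4,5,6,7,8,9,10,11,12,13,14,15,16,17,18,19,20,21,22,23,24,25,26,27,28,29,30,31
r0: -6,-5,-4,6,8,10,12,14,16,18,20,22,24,26,28,30,32,34,36,38,40,42,44,46,48,50,52,54,56,58,60,62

steps = 6; useful = 131; efficiency = 131/192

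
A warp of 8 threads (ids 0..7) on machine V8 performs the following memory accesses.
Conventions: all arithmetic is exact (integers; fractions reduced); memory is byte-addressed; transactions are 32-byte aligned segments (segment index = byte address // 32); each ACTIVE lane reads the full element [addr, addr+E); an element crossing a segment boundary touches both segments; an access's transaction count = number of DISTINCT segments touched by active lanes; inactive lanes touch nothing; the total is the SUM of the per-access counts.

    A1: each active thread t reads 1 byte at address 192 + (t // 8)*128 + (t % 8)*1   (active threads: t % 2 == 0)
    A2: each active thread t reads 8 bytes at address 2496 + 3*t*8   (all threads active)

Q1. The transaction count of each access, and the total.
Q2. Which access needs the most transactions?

A1: 1 transaction
A2: 6 transactions

Answer: 1,6; total 7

Answer: A2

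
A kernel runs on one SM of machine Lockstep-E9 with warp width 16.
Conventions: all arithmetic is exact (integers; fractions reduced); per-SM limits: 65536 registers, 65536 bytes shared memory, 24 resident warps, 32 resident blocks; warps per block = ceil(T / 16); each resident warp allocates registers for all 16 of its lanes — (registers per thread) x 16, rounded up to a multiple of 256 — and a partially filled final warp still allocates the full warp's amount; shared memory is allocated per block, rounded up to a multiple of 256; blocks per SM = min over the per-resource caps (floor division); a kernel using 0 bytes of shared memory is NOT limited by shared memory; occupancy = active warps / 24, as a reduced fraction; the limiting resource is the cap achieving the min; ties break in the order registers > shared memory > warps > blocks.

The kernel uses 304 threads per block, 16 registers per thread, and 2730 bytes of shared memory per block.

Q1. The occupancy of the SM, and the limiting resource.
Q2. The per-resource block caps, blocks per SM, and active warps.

Answer: occupancy 19/24, limited by warps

registers: 13 blocks
shared memory: 23 blocks
warps: 1 block
blocks: 32 blocks

Answer: 1 block, 19 active warps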